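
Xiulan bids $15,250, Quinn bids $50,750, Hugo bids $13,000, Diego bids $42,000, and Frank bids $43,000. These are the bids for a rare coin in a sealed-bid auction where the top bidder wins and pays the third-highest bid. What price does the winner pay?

Bids in descending order: Quinn $50,750; Frank $43,000; Diego $42,000; Xiulan $15,250; Hugo $13,000.
Quinn is the highest bidder, so Quinn wins.
Under the third-price rule, the price is the third-highest bid: $42,000.

$42,000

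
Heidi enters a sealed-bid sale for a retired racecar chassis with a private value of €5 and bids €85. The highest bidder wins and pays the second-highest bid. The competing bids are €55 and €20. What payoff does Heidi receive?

Highest competing bid: €55.
Heidi's bid €85 is the highest overall, so Heidi wins and pays the second-highest bid, €55.
Payoff = value − price = €5 − €55 = -€50.

Payoff = -€50.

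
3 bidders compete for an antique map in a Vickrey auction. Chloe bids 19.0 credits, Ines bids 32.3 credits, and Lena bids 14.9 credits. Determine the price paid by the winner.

Bids in descending order: Ines 32.3 credits > Chloe 19.0 credits > Lena 14.9 credits.
Ines has the highest bid, so Ines wins.
The second-highest bid is 19.0 credits, so that is what Ines pays.

19.0 credits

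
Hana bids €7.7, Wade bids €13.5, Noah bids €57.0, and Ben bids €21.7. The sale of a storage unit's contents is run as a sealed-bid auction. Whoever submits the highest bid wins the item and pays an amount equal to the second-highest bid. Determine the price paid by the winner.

The winner pays €21.7.

Ordered from highest: Noah €57.0 > Ben €21.7 > Wade €13.5 > Hana €7.7.
Noah has the highest bid, so Noah wins.
The second-highest bid is €21.7, so that is what Noah pays.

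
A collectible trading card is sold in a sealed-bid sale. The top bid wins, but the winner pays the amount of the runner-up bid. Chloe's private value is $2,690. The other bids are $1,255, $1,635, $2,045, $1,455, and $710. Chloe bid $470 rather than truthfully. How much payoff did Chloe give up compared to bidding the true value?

$645

The highest competing bid is $2,045.
Bidding truthfully at $2,690: Chloe has the top bid, wins, and pays the second-highest bid $2,045. Payoff = $2,690 − $2,045 = $645.
Bidding $470: the top bid is $2,045 (a rival), so Chloe loses. Payoff = $0.
Regret = truthful payoff − actual payoff = $645 − $0 = $645.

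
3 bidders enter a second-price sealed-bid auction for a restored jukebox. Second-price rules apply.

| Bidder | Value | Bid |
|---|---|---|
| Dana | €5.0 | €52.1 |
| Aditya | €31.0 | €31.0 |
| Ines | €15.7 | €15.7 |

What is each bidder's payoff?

Bids in descending order: Dana €52.1; Aditya €31.0; Ines €15.7.
Dana has the top bid and wins; the price is the second-highest bid, €31.0.
Dana's payoff = €5.0 − €31.0 = -€26.0. All other bidders lose, so their payoff is 0.

Dana -€26.0, Aditya €0.0, Ines €0.0.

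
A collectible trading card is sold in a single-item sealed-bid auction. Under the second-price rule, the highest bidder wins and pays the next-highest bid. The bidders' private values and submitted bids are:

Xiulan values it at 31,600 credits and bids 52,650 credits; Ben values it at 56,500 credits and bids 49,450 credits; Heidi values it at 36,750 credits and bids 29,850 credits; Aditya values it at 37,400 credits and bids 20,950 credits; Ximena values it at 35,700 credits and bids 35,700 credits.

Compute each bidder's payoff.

Xiulan -17,850 credits, Ben 0 credits, Heidi 0 credits, Aditya 0 credits, Ximena 0 credits.

Ranking the bids: Xiulan 52,650 credits; Ben 49,450 credits; Ximena 35,700 credits; Heidi 29,850 credits; Aditya 20,950 credits.
Xiulan has the top bid and wins; the price is the second-highest bid, 49,450 credits.
Xiulan's payoff = 31,600 credits − 49,450 credits = -17,850 credits. All other bidders lose, so their payoff is 0.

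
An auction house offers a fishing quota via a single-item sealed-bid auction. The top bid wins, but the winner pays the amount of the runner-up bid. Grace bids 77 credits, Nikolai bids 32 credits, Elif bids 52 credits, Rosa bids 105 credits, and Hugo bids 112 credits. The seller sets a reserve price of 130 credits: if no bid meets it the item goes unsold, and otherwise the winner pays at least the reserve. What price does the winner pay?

Ranking the bids: Hugo 112 credits > Rosa 105 credits > Grace 77 credits > Elif 52 credits > Nikolai 32 credits.
The top bid 112 credits is below the reserve 130 credits, so the item goes unsold and nothing is paid.

unsold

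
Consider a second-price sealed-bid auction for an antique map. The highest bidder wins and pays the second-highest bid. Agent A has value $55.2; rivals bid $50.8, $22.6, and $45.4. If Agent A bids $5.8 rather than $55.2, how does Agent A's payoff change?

The highest competing bid is $50.8.
Bidding truthfully at $55.2: Agent A has the top bid, wins, and pays the second-highest bid $50.8. Payoff = $55.2 − $50.8 = $4.4.
Bidding $5.8: the top bid is $50.8 (a rival), so Agent A loses. Payoff = $0.0.
Change = $0.0 − $4.4 = -$4.4.

Change in payoff: -$4.4.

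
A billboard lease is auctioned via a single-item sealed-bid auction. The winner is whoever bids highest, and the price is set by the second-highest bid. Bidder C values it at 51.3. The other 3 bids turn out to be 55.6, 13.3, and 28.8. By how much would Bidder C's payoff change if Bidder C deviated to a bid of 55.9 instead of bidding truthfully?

The highest competing bid is 55.6.
Bidding truthfully at 51.3: the top bid is 55.6 (a rival), so Bidder C loses. Payoff = 0.0.
Bidding 55.9: Bidder C has the top bid, wins, and pays the second-highest bid 55.6. Payoff = 51.3 − 55.6 = -4.3.
Change = -4.3 − 0.0 = -4.3.
Deviating from a truthful bid can only lose payoff in a second-price auction — never gain.

Payoff change: -4.3.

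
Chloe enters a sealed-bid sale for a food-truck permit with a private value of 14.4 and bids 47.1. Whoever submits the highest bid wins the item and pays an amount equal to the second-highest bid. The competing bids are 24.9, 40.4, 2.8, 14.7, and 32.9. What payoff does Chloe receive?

-26.0

Highest competing bid: 40.4.
Chloe's bid 47.1 is the highest overall, so Chloe wins and pays the second-highest bid, 40.4.
Payoff = value − price = 14.4 − 40.4 = -26.0.
Overbidding won the item at a price above value — truthful bidding would have avoided this loss.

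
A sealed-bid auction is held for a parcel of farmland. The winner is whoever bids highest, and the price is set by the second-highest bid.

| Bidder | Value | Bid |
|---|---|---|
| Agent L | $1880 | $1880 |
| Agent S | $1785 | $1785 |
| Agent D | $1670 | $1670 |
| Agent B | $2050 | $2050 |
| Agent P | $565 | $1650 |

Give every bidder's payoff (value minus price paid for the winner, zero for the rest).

Ranking the bids: Agent B $2050 > Agent L $1880 > Agent S $1785 > Agent D $1670 > Agent P $1650.
Agent B has the top bid and wins; the price is the second-highest bid, $1880.
Agent B's payoff = $2050 − $1880 = $170. All other bidders lose, so their payoff is 0.

Agent L $0, Agent S $0, Agent D $0, Agent B $170, Agent P $0.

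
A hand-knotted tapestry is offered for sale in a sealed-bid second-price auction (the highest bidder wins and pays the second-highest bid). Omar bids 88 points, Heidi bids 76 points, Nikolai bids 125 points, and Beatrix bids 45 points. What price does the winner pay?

Ordered from highest: Nikolai 125 points > Omar 88 points > Heidi 76 points > Beatrix 45 points.
Nikolai is the highest bidder, so Nikolai wins.
Under the second-price rule, the price is the second-highest bid: 88 points.

Price paid: 88 points.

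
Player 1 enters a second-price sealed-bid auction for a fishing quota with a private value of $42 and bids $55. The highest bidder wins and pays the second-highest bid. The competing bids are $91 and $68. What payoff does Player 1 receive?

Highest competing bid: $91.
Player 1's bid $55 is not the highest, so Player 1 loses, pays nothing, and earns zero payoff.

The bidder's payoff: $0.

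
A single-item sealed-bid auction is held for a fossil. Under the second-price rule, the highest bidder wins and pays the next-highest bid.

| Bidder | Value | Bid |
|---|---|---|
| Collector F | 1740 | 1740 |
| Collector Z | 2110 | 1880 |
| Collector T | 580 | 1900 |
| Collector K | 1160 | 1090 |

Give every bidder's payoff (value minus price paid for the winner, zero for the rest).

Ordered from highest: Collector T 1900, then Collector Z 1880, then Collector F 1740, then Collector K 1090.
Collector T has the top bid and wins; the price is the second-highest bid, 1880.
Collector T's payoff = 580 − 1880 = -1300. All other bidders lose, so their payoff is 0.

Payoffs: Collector F 0, Collector Z 0, Collector T -1300, Collector K 0.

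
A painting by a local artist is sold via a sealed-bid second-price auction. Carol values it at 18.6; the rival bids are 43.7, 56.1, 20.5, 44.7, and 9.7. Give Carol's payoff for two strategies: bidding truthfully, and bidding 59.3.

The highest competing bid is 56.1.
Bidding truthfully at 18.6: the top bid is 56.1 (a rival), so Carol loses. Payoff = 0.0.
Bidding 59.3: Carol has the top bid, wins, and pays the second-highest bid 56.1. Payoff = 18.6 − 56.1 = -37.5.

(a) 0.0  (b) -37.5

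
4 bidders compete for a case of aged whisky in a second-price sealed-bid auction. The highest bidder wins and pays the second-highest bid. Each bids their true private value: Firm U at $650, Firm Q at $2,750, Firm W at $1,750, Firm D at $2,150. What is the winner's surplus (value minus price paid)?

Sorted high to low: Firm Q $2,750, then Firm D $2,150, then Firm W $1,750, then Firm U $650.
Firm Q wins with the top bid and pays the second-highest, $2,150.
Surplus = $2,750 − $2,150 = $600.

Surplus = $600.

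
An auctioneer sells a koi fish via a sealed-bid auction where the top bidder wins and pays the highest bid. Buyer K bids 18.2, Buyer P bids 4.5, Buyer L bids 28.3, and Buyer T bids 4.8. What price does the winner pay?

The winner pays 28.3.

Sorted high to low: Buyer L 28.3 > Buyer K 18.2 > Buyer T 4.8 > Buyer P 4.5.
Buyer L is the highest bidder, so Buyer L wins.
Under the first-price rule, the price is the highest bid: 28.3.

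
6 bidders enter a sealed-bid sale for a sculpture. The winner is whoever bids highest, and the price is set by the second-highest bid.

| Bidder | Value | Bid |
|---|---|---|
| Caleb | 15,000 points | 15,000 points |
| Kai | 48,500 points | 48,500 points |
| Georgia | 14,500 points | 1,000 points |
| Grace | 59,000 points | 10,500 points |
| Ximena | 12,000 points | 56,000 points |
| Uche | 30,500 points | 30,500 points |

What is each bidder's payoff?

Ranking the bids: Ximena 56,000 points; Kai 48,500 points; Uche 30,500 points; Caleb 15,000 points; Grace 10,500 points; Georgia 1,000 points.
Ximena has the top bid and wins; the price is the second-highest bid, 48,500 points.
Ximena's payoff = 12,000 points − 48,500 points = -36,500 points. All other bidders lose, so their payoff is 0.

Caleb 0 points, Kai 0 points, Georgia 0 points, Grace 0 points, Ximena -36,500 points, Uche 0 points.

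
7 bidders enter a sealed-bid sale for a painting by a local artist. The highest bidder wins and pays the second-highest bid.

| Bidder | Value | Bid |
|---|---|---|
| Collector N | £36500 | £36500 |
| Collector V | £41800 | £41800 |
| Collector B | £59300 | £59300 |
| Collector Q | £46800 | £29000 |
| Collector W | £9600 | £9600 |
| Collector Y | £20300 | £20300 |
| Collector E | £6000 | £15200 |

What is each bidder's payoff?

Sorted high to low: Collector B £59300, then Collector V £41800, then Collector N £36500, then Collector Q £29000, then Collector Y £20300, then Collector E £15200, then Collector W £9600.
Collector B has the top bid and wins; the price is the second-highest bid, £41800.
Collector B's payoff = £59300 − £41800 = £17500. All other bidders lose, so their payoff is 0.

Payoffs: Collector N £0, Collector V £0, Collector B £17500, Collector Q £0, Collector W £0, Collector Y £0, Collector E £0.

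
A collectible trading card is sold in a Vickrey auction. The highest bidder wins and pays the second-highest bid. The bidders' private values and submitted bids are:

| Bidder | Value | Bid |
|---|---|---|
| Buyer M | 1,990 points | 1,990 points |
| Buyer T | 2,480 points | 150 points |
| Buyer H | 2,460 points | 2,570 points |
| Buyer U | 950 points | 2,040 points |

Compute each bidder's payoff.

Ranking the bids: Buyer H 2,570 points, then Buyer U 2,040 points, then Buyer M 1,990 points, then Buyer T 150 points.
Buyer H has the top bid and wins; the price is the second-highest bid, 2,040 points.
Buyer H's payoff = 2,460 points − 2,040 points = 420 points. All other bidders lose, so their payoff is 0.

Payoffs: Buyer M 0 points, Buyer T 0 points, Buyer H 420 points, Buyer U 0 points.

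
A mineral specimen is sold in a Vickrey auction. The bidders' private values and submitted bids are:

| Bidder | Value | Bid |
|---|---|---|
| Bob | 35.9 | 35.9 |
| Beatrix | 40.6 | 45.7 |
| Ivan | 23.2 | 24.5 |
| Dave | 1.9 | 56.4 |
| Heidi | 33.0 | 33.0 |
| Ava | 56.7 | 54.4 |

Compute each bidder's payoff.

Bids in descending order: Dave 56.4 > Ava 54.4 > Beatrix 45.7 > Bob 35.9 > Heidi 33.0 > Ivan 24.5.
Dave has the top bid and wins; the price is the second-highest bid, 54.4.
Dave's payoff = 1.9 − 54.4 = -52.5. All other bidders lose, so their payoff is 0.

Payoffs: Bob 0.0, Beatrix 0.0, Ivan 0.0, Dave -52.5, Heidi 0.0, Ava 0.0.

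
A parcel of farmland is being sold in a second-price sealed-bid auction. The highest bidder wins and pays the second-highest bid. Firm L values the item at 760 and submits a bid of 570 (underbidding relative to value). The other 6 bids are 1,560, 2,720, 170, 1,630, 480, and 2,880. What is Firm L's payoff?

0

Highest competing bid: 2,880.
Firm L's bid 570 is not the highest, so Firm L loses, pays nothing, and earns zero payoff.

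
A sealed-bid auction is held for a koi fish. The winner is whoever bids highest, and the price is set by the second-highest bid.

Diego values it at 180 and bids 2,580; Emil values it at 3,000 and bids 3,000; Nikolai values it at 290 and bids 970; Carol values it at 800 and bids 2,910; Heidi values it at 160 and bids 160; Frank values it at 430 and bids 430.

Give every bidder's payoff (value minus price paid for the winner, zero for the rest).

Payoffs: Diego 0, Emil 90, Nikolai 0, Carol 0, Heidi 0, Frank 0.

Ordered from highest: Emil 3,000, then Carol 2,910, then Diego 2,580, then Nikolai 970, then Frank 430, then Heidi 160.
Emil has the top bid and wins; the price is the second-highest bid, 2,910.
Emil's payoff = 3,000 − 2,910 = 90. All other bidders lose, so their payoff is 0.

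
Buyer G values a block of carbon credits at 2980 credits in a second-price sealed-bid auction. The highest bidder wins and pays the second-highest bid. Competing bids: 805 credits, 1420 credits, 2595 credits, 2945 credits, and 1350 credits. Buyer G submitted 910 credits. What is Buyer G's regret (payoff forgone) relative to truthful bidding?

Regret: 35 credits.

The highest competing bid is 2945 credits.
Bidding truthfully at 2980 credits: Buyer G has the top bid, wins, and pays the second-highest bid 2945 credits. Payoff = 2980 credits − 2945 credits = 35 credits.
Bidding 910 credits: the top bid is 2945 credits (a rival), so Buyer G loses. Payoff = 0 credits.
Regret = truthful payoff − actual payoff = 35 credits − 0 credits = 35 credits.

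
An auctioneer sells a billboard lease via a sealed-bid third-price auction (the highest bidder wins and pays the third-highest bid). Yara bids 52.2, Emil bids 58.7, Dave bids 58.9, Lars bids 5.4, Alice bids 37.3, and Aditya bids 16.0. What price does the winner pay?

Price paid: 52.2.

Ranking the bids: Dave 58.9 > Emil 58.7 > Yara 52.2 > Alice 37.3 > Aditya 16.0 > Lars 5.4.
Dave is the highest bidder, so Dave wins.
Under the third-price rule, the price is the third-highest bid: 52.2.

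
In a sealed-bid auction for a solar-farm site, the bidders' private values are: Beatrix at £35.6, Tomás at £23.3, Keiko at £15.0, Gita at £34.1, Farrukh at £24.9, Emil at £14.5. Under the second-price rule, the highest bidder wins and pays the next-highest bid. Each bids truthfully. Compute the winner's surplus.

Surplus = £1.5.

Ordered from highest: Beatrix £35.6 > Gita £34.1 > Farrukh £24.9 > Tomás £23.3 > Keiko £15.0 > Emil £14.5.
Beatrix wins with the top bid and pays the second-highest, £34.1.
Surplus = £35.6 − £34.1 = £1.5.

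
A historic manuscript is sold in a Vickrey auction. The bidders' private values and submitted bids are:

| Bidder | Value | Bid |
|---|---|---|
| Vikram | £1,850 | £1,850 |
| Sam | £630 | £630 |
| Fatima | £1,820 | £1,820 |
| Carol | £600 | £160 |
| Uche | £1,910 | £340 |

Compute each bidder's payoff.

Vikram £30, Sam £0, Fatima £0, Carol £0, Uche £0.

Bids in descending order: Vikram £1,850; Fatima £1,820; Sam £630; Uche £340; Carol £160.
Vikram has the top bid and wins; the price is the second-highest bid, £1,820.
Vikram's payoff = £1,850 − £1,820 = £30. All other bidders lose, so their payoff is 0.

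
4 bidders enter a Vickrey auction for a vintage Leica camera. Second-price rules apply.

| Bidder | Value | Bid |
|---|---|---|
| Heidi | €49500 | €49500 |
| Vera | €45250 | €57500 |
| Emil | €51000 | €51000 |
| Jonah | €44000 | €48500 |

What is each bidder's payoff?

Heidi €0, Vera -€5750, Emil €0, Jonah €0.

Bids in descending order: Vera €57500, then Emil €51000, then Heidi €49500, then Jonah €48500.
Vera has the top bid and wins; the price is the second-highest bid, €51000.
Vera's payoff = €45250 − €51000 = -€5750. All other bidders lose, so their payoff is 0.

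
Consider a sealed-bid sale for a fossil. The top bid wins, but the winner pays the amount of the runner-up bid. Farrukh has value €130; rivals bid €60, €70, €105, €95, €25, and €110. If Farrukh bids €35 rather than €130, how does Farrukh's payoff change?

The highest competing bid is €110.
Bidding truthfully at €130: Farrukh has the top bid, wins, and pays the second-highest bid €110. Payoff = €130 − €110 = €20.
Bidding €35: the top bid is €110 (a rival), so Farrukh loses. Payoff = €0.
Change = €0 − €20 = -€20.
Deviating from a truthful bid can only lose payoff in a second-price auction — never gain.

Change in payoff: -€20.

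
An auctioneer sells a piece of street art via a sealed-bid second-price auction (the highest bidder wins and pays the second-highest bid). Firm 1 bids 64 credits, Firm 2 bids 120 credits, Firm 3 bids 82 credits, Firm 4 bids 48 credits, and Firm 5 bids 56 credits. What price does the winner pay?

Ranking the bids: Firm 2 120 credits; Firm 3 82 credits; Firm 1 64 credits; Firm 5 56 credits; Firm 4 48 credits.
Firm 2 is the highest bidder, so Firm 2 wins.
Under the second-price rule, the price is the second-highest bid: 82 credits.

82 credits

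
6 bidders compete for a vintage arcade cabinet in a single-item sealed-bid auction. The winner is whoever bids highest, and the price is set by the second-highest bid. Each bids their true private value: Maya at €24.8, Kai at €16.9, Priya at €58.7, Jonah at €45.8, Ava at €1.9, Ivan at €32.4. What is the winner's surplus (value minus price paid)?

€12.9

Ordered from highest: Priya €58.7 > Jonah €45.8 > Ivan €32.4 > Maya €24.8 > Kai €16.9 > Ava €1.9.
Priya wins with the top bid and pays the second-highest, €45.8.
Surplus = €58.7 − €45.8 = €12.9.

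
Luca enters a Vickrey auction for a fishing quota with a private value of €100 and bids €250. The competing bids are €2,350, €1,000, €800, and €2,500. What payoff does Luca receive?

Payoff = €0.

Highest competing bid: €2,500.
Luca's bid €250 is not the highest, so Luca loses, pays nothing, and earns zero payoff.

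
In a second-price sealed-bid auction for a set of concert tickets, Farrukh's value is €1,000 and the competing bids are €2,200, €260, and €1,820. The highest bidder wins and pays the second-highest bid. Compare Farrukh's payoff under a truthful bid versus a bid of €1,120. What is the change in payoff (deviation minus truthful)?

The highest competing bid is €2,200.
Bidding truthfully at €1,000: the top bid is €2,200 (a rival), so Farrukh loses. Payoff = €0.
Bidding €1,120: the top bid is €2,200 (a rival), so Farrukh loses. Payoff = €0.
Change = €0 − €0 = €0.
The bid only affects whether you win, not the price — here both bids land on the same side of the top rival bid, so the deviation is payoff-neutral.

Change in payoff: €0.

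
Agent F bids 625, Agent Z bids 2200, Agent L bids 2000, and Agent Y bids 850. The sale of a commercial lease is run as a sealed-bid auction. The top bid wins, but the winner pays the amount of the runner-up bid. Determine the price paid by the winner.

The winner pays 2000.

Sorted high to low: Agent Z 2200 > Agent L 2000 > Agent Y 850 > Agent F 625.
Agent Z has the highest bid, so Agent Z wins.
The second-highest bid is 2000, so that is what Agent Z pays.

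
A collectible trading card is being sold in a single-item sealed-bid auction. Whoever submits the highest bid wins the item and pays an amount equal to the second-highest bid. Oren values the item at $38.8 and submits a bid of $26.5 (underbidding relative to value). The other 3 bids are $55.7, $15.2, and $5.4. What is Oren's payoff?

Highest competing bid: $55.7.
Oren's bid $26.5 is not the highest, so Oren loses, pays nothing, and earns zero payoff.

Oren's payoff: $0.0.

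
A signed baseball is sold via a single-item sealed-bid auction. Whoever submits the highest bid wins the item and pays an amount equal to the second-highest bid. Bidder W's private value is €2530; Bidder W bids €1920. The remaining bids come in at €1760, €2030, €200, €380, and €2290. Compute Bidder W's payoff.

Bidder W's payoff: €0.

Highest competing bid: €2290.
Bidder W's bid €1920 is not the highest, so Bidder W loses, pays nothing, and earns zero payoff.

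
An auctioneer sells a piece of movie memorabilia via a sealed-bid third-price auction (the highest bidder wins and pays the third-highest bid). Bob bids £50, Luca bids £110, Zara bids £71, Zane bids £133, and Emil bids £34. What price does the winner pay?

Ordered from highest: Zane £133, then Luca £110, then Zara £71, then Bob £50, then Emil £34.
Zane is the highest bidder, so Zane wins.
Under the third-price rule, the price is the third-highest bid: £71.

Price paid: £71.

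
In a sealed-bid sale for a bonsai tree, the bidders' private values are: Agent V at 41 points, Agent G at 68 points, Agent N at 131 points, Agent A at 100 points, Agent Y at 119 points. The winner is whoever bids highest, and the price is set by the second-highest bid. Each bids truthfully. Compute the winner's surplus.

Bids in descending order: Agent N 131 points, then Agent Y 119 points, then Agent A 100 points, then Agent G 68 points, then Agent V 41 points.
Agent N wins with the top bid and pays the second-highest, 119 points.
Surplus = 131 points − 119 points = 12 points.

Winner's surplus: 12 points.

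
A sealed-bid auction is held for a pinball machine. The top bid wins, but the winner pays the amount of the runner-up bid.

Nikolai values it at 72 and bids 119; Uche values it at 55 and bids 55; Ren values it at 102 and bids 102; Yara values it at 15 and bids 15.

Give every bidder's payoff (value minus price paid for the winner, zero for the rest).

Payoffs: Nikolai -30, Uche 0, Ren 0, Yara 0.

Bids in descending order: Nikolai 119, then Ren 102, then Uche 55, then Yara 15.
Nikolai has the top bid and wins; the price is the second-highest bid, 102.
Nikolai's payoff = 72 − 102 = -30. All other bidders lose, so their payoff is 0.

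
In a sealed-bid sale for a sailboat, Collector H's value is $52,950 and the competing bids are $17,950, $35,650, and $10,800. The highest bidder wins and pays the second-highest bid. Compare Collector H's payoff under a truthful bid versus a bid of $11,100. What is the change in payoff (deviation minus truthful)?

Payoff change: -$17,300.

The highest competing bid is $35,650.
Bidding truthfully at $52,950: Collector H has the top bid, wins, and pays the second-highest bid $35,650. Payoff = $52,950 − $35,650 = $17,300.
Bidding $11,100: the top bid is $35,650 (a rival), so Collector H loses. Payoff = $0.
Change = $0 − $17,300 = -$17,300.
This is the dominant-strategy logic: truthful bidding weakly beats any alternative.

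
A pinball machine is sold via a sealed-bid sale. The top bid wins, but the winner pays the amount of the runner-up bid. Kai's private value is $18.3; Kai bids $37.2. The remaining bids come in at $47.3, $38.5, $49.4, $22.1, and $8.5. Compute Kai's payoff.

Highest competing bid: $49.4.
Kai's bid $37.2 is not the highest, so Kai loses, pays nothing, and earns zero payoff.

Kai's payoff: $0.0.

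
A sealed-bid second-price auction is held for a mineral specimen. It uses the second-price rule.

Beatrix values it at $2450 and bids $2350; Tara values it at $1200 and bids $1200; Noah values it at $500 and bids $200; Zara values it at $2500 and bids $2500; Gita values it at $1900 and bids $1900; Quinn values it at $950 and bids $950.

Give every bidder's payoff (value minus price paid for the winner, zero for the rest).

Payoffs: Beatrix $0, Tara $0, Noah $0, Zara $150, Gita $0, Quinn $0.

Sorted high to low: Zara $2500 > Beatrix $2350 > Gita $1900 > Tara $1200 > Quinn $950 > Noah $200.
Zara has the top bid and wins; the price is the second-highest bid, $2350.
Zara's payoff = $2500 − $2350 = $150. All other bidders lose, so their payoff is 0.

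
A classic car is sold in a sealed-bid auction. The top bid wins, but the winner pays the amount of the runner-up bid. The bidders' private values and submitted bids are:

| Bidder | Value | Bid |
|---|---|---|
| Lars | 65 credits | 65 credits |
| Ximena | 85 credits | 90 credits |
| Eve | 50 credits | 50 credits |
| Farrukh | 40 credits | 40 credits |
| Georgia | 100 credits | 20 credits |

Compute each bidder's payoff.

Payoffs: Lars 0 credits, Ximena 20 credits, Eve 0 credits, Farrukh 0 credits, Georgia 0 credits.

Bids in descending order: Ximena 90 credits; Lars 65 credits; Eve 50 credits; Farrukh 40 credits; Georgia 20 credits.
Ximena has the top bid and wins; the price is the second-highest bid, 65 credits.
Ximena's payoff = 85 credits − 65 credits = 20 credits. All other bidders lose, so their payoff is 0.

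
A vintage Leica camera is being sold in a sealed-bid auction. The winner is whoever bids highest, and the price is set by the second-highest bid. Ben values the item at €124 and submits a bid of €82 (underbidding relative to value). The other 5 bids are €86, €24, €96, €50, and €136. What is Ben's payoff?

Payoff = €0.

Highest competing bid: €136.
Ben's bid €82 is not the highest, so Ben loses, pays nothing, and earns zero payoff.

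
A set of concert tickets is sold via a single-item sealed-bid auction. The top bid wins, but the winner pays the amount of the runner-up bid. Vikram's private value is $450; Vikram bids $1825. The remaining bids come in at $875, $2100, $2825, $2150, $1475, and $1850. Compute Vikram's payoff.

Payoff = $0.

Highest competing bid: $2825.
Vikram's bid $1825 is not the highest, so Vikram loses, pays nothing, and earns zero payoff.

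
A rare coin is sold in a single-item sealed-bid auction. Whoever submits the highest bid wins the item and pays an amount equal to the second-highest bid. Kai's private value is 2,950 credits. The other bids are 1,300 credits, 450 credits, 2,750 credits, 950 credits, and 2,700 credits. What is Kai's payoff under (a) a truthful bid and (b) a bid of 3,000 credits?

(a) 200 credits  (b) 200 credits

The highest competing bid is 2,750 credits.
Bidding truthfully at 2,950 credits: Kai has the top bid, wins, and pays the second-highest bid 2,750 credits. Payoff = 2,950 credits − 2,750 credits = 200 credits.
Bidding 3,000 credits: Kai has the top bid, wins, and pays the second-highest bid 2,750 credits. Payoff = 2,950 credits − 2,750 credits = 200 credits.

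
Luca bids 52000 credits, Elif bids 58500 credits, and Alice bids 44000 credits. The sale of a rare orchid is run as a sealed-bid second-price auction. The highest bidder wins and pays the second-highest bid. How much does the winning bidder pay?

The winner pays 52000 credits.

Ordered from highest: Elif 58500 credits, then Luca 52000 credits, then Alice 44000 credits.
Elif has the highest bid, so Elif wins.
The second-highest bid is 52000 credits, so that is what Elif pays.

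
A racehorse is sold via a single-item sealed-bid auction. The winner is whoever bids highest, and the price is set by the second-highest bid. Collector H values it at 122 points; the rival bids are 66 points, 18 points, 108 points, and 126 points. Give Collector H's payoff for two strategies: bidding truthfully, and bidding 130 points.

The highest competing bid is 126 points.
Bidding truthfully at 122 points: the top bid is 126 points (a rival), so Collector H loses. Payoff = 0 points.
Bidding 130 points: Collector H has the top bid, wins, and pays the second-highest bid 126 points. Payoff = 122 points − 126 points = -4 points.
This is the dominant-strategy logic: truthful bidding weakly beats any alternative.

Truthful: 0 points; alternative: -4 points.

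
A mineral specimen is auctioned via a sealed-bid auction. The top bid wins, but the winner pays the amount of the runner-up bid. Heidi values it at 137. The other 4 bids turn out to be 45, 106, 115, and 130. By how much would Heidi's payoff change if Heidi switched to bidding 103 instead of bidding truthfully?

The highest competing bid is 130.
Bidding truthfully at 137: Heidi has the top bid, wins, and pays the second-highest bid 130. Payoff = 137 − 130 = 7.
Bidding 103: the top bid is 130 (a rival), so Heidi loses. Payoff = 0.
Change = 0 − 7 = -7.
This is the dominant-strategy logic: truthful bidding weakly beats any alternative.

Payoff change: -7.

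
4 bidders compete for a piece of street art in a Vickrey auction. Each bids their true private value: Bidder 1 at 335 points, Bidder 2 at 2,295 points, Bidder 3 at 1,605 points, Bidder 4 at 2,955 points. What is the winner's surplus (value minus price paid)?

660 points

Ordered from highest: Bidder 4 2,955 points; Bidder 2 2,295 points; Bidder 3 1,605 points; Bidder 1 335 points.
Bidder 4 wins with the top bid and pays the second-highest, 2,295 points.
Surplus = 2,955 points − 2,295 points = 660 points.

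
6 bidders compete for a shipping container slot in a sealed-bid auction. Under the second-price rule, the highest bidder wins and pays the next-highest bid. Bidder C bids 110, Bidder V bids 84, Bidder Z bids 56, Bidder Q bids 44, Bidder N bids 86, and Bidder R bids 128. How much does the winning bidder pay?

Ranking the bids: Bidder R 128 > Bidder C 110 > Bidder N 86 > Bidder V 84 > Bidder Z 56 > Bidder Q 44.
Bidder R has the highest bid, so Bidder R wins.
The second-highest bid is 110, so that is what Bidder R pays.

Price paid: 110.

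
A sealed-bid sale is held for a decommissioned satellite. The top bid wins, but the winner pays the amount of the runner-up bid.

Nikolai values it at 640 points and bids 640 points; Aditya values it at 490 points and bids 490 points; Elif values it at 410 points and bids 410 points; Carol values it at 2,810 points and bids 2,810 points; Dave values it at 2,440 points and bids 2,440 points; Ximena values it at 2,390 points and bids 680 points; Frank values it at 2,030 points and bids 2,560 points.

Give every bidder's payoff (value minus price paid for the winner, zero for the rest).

Ordered from highest: Carol 2,810 points; Frank 2,560 points; Dave 2,440 points; Ximena 680 points; Nikolai 640 points; Aditya 490 points; Elif 410 points.
Carol has the top bid and wins; the price is the second-highest bid, 2,560 points.
Carol's payoff = 2,810 points − 2,560 points = 250 points. All other bidders lose, so their payoff is 0.

Nikolai 0 points, Aditya 0 points, Elif 0 points, Carol 250 points, Dave 0 points, Ximena 0 points, Frank 0 points.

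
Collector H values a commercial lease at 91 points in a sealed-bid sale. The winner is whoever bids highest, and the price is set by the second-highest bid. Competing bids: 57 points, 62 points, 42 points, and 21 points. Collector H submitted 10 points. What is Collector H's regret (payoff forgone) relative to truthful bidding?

The highest competing bid is 62 points.
Bidding truthfully at 91 points: Collector H has the top bid, wins, and pays the second-highest bid 62 points. Payoff = 91 points − 62 points = 29 points.
Bidding 10 points: the top bid is 62 points (a rival), so Collector H loses. Payoff = 0 points.
Regret = truthful payoff − actual payoff = 29 points − 0 points = 29 points.

Regret: 29 points.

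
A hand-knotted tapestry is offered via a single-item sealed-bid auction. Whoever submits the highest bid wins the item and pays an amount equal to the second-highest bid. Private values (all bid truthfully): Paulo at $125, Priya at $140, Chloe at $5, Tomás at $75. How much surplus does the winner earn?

Bids in descending order: Priya $140, then Paulo $125, then Tomás $75, then Chloe $5.
Priya wins with the top bid and pays the second-highest, $125.
Surplus = $140 − $125 = $15.

Winner's surplus: $15.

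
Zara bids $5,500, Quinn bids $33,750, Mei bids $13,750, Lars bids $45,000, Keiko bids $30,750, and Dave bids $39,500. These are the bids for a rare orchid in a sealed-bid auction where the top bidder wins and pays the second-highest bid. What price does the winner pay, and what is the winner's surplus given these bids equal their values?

Sorted high to low: Lars $45,000; Dave $39,500; Quinn $33,750; Keiko $30,750; Mei $13,750; Zara $5,500.
Lars is the highest bidder, so Lars wins.
Under the second-price rule, the price is the second-highest bid: $39,500.
Surplus = $45,000 − $39,500 = $5,500.

The winner pays $39,500 for a surplus of $5,500.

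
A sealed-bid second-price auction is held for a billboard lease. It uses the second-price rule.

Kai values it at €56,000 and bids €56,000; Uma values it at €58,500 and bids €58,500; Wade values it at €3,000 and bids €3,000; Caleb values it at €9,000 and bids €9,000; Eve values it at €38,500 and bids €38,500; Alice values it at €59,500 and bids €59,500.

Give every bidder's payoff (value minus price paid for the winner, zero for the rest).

Payoffs: Kai €0, Uma €0, Wade €0, Caleb €0, Eve €0, Alice €1,000.

Ordered from highest: Alice €59,500; Uma €58,500; Kai €56,000; Eve €38,500; Caleb €9,000; Wade €3,000.
Alice has the top bid and wins; the price is the second-highest bid, €58,500.
Alice's payoff = €59,500 − €58,500 = €1,000. All other bidders lose, so their payoff is 0.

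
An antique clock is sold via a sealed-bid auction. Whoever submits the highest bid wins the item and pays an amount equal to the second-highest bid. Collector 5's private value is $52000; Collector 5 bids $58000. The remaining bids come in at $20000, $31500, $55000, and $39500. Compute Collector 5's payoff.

Highest competing bid: $55000.
Collector 5's bid $58000 is the highest overall, so Collector 5 wins and pays the second-highest bid, $55000.
Payoff = value − price = $52000 − $55000 = -$3000.
Overbidding won the item at a price above value — truthful bidding would have avoided this loss.

Payoff = -$3000.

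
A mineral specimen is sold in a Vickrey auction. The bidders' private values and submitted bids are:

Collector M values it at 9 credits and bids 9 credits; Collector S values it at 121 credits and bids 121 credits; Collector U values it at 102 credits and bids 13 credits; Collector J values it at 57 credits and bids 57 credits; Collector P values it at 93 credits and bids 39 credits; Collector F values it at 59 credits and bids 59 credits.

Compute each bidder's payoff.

Ranking the bids: Collector S 121 credits, then Collector F 59 credits, then Collector J 57 credits, then Collector P 39 credits, then Collector U 13 credits, then Collector M 9 credits.
Collector S has the top bid and wins; the price is the second-highest bid, 59 credits.
Collector S's payoff = 121 credits − 59 credits = 62 credits. All other bidders lose, so their payoff is 0.

Collector M 0 credits, Collector S 62 credits, Collector U 0 credits, Collector J 0 credits, Collector P 0 credits, Collector F 0 credits.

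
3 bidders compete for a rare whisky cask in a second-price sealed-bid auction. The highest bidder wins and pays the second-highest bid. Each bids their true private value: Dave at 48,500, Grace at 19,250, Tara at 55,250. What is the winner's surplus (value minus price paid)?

Bids in descending order: Tara 55,250 > Dave 48,500 > Grace 19,250.
Tara wins with the top bid and pays the second-highest, 48,500.
Surplus = 55,250 − 48,500 = 6,750.

Surplus = 6,750.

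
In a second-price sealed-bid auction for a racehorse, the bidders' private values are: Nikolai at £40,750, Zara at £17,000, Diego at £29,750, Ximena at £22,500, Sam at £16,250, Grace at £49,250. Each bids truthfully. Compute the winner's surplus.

Ordered from highest: Grace £49,250, then Nikolai £40,750, then Diego £29,750, then Ximena £22,500, then Zara £17,000, then Sam £16,250.
Grace wins with the top bid and pays the second-highest, £40,750.
Surplus = £49,250 − £40,750 = £8,500.

Surplus = £8,500.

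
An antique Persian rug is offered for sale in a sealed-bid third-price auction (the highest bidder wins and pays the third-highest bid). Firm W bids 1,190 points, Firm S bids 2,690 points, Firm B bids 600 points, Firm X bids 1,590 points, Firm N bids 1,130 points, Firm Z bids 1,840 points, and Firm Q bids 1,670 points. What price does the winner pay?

Bids in descending order: Firm S 2,690 points, then Firm Z 1,840 points, then Firm Q 1,670 points, then Firm X 1,590 points, then Firm W 1,190 points, then Firm N 1,130 points, then Firm B 600 points.
Firm S is the highest bidder, so Firm S wins.
Under the third-price rule, the price is the third-highest bid: 1,670 points.

The winner pays 1,670 points.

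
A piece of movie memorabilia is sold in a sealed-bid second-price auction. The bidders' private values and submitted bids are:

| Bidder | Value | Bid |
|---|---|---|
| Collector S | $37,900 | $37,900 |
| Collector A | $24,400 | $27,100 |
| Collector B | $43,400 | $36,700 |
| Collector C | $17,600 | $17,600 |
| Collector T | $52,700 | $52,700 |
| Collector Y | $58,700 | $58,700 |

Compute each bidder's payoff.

Collector S $0, Collector A $0, Collector B $0, Collector C $0, Collector T $0, Collector Y $6,000.

Ranking the bids: Collector Y $58,700 > Collector T $52,700 > Collector S $37,900 > Collector B $36,700 > Collector A $27,100 > Collector C $17,600.
Collector Y has the top bid and wins; the price is the second-highest bid, $52,700.
Collector Y's payoff = $58,700 − $52,700 = $6,000. All other bidders lose, so their payoff is 0.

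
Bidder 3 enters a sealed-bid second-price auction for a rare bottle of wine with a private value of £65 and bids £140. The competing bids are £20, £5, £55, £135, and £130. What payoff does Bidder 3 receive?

The bidder's payoff: -£70.

Highest competing bid: £135.
Bidder 3's bid £140 is the highest overall, so Bidder 3 wins and pays the second-highest bid, £135.
Payoff = value − price = £65 − £135 = -£70.
Overbidding won the item at a price above value — truthful bidding would have avoided this loss.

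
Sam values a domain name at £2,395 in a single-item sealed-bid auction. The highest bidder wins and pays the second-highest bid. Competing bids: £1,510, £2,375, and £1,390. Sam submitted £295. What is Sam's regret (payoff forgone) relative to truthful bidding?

The highest competing bid is £2,375.
Bidding truthfully at £2,395: Sam has the top bid, wins, and pays the second-highest bid £2,375. Payoff = £2,395 − £2,375 = £20.
Bidding £295: the top bid is £2,375 (a rival), so Sam loses. Payoff = £0.
Regret = truthful payoff − actual payoff = £20 − £0 = £20.
This is the dominant-strategy logic: truthful bidding weakly beats any alternative.

Regret: £20.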